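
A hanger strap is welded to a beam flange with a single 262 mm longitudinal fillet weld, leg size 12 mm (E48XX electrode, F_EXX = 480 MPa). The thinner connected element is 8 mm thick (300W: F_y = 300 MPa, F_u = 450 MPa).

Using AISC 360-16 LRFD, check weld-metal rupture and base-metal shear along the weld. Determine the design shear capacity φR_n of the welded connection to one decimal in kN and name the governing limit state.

377.3 kN (base-metal shear governs)

Weld metal: throat = 0.707×12 = 8.484 mm, L = 262 mm. φR_n = 0.75 × 0.6 × 480 × 8.484 × 262 = 480.1 kN.
Base metal shear (8 mm plate): yield φR_n = 1.0×0.6×300×8×262 = 377.3 kN; rupture φR_n = 0.75×0.6×450×8×262 = 424.4 kN; take 377.3 kN (yield).
Governing: min(480.1, 377.3) = 377.3 kN → base-metal shear.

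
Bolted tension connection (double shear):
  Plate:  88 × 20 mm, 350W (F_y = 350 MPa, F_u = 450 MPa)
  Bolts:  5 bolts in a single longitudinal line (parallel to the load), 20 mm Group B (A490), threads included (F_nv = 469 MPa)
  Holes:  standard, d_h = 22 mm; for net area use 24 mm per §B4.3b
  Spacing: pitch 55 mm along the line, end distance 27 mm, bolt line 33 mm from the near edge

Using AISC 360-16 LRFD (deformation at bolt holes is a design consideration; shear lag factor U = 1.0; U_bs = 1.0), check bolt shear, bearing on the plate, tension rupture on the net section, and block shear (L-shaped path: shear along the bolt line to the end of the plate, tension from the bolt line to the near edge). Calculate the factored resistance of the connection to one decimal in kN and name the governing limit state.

432.0 kN (net-section rupture governs)

Bolt shear: A_b = π(20)²/4 = 314.16 mm². φR_n = 0.75 × 469 × 314.16 × 5 × 2 = 1105.1 kN.
Bearing (20 mm plate, F_u = 450 MPa): end bolts L_c = 27 − 22/2 = 16, R_n = min(1.2×16×20×450, 2.4×20×20×450) = 172.8 kN/bolt; interior L_c = 55 − 22 = 33, R_n = 356.4 kN/bolt. φR_n = 0.75 × (1×172.8 + 4×356.4) = 1198.8 kN.
Tension rupture (net): A_n = (88 − 1×24)×20 = 1280 mm² (U = 1.0, A_e = A_n). φR_n = 0.75 × 450 × 1280 = 432.0 kN.
Block shear: shear path 1×[27+4×55] = 1×247 mm, A_gv = 4940, A_nv = 1×(247 − 4.5×24)×20 = 2780 mm²; tension to near edge: (33 − 0.5×24)×20 = 420 mm². R_n = min(0.6×450×2780, 0.6×350×4940) + 1.0×450×420 = min(750.6, 1037.4) + 189 = 939.6 kN. φR_n = 0.75 × 939.6 = 704.7 kN.
Governing: min(1105.1, 1198.8, 432.0, 704.7) = 432.0 kN → net-section rupture.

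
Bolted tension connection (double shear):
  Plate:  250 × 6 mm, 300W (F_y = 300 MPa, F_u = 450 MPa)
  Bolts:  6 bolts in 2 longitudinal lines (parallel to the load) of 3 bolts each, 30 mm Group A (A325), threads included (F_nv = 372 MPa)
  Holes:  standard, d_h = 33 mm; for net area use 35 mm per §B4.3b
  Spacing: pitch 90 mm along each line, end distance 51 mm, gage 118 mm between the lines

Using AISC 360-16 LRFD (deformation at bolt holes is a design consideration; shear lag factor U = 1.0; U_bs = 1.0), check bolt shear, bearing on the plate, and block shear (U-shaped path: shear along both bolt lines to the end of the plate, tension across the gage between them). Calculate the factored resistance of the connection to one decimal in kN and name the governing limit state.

Bolt shear: A_b = π(30)²/4 = 706.86 mm². φR_n = 0.75 × 372 × 706.86 × 6 × 2 = 2366.6 kN.
Bearing (6 mm plate, F_u = 450 MPa): end bolts L_c = 51 − 33/2 = 34.5, R_n = min(1.2×34.5×6×450, 2.4×30×6×450) = 111.78 kN/bolt; interior L_c = 90 − 33 = 57, R_n = 184.68 kN/bolt. φR_n = 0.75 × (2×111.78 + 4×184.68) = 721.7 kN.
Block shear: shear path 2×[51+2×90] = 2×231 mm, A_gv = 2772, A_nv = 2×(231 − 2.5×35)×6 = 1722 mm²; tension across gage: (118 − 1×35)×6 = 498 mm². R_n = min(0.6×450×1722, 0.6×300×2772) + 1.0×450×498 = min(464.94, 498.96) + 224.1 = 689.04 kN. φR_n = 0.75 × 689.04 = 516.8 kN.
Governing: min(2366.6, 721.7, 516.8) = 516.8 kN → block shear.

516.8 kN (block shear governs)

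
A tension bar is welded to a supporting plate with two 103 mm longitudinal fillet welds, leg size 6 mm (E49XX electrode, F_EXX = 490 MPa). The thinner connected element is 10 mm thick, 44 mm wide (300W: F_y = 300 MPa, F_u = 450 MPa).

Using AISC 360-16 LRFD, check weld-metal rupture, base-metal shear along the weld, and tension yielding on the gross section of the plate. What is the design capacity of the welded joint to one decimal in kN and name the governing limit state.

118.8 kN (gross-section yield governs)

Weld metal: throat = 0.707×6 = 4.242 mm, L = 2×103 = 206 mm. φR_n = 0.75 × 0.6 × 490 × 4.242 × 206 = 192.7 kN.
Base metal shear (10 mm plate): yield φR_n = 1.0×0.6×300×10×206 = 370.8 kN; rupture φR_n = 0.75×0.6×450×10×206 = 417.2 kN; take 370.8 kN (yield).
Tension yield (gross): A_g = 44×10 = 440 mm². φR_n = 0.90 × 300 × 440 = 118.8 kN.
Governing: min(192.7, 370.8, 118.8) = 118.8 kN → gross-section yield.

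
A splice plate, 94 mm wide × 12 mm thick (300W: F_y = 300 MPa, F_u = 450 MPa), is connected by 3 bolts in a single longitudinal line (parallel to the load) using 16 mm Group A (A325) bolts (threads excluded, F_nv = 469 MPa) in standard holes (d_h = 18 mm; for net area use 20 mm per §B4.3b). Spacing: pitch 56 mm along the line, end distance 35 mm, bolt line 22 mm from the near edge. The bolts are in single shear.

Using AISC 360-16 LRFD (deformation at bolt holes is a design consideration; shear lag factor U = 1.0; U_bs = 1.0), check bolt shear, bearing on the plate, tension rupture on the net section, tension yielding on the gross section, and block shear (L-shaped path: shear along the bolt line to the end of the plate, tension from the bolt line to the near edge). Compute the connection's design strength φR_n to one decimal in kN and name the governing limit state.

212.2 kN (bolt shear governs)

Bolt shear: A_b = π(16)²/4 = 201.06 mm². φR_n = 0.75 × 469 × 201.06 × 3 × 1 = 212.2 kN.
Bearing (12 mm plate, F_u = 450 MPa): end bolts L_c = 35 − 18/2 = 26, R_n = min(1.2×26×12×450, 2.4×16×12×450) = 168.48 kN/bolt; interior L_c = 56 − 18 = 38, R_n = 207.36 kN/bolt. φR_n = 0.75 × (1×168.48 + 2×207.36) = 437.4 kN.
Tension rupture (net): A_n = (94 − 1×20)×12 = 888 mm² (U = 1.0, A_e = A_n). φR_n = 0.75 × 450 × 888 = 299.7 kN.
Tension yield (gross): A_g = 94×12 = 1128 mm². φR_n = 0.90 × 300 × 1128 = 304.6 kN.
Block shear: shear path 1×[35+2×56] = 1×147 mm, A_gv = 1764, A_nv = 1×(147 − 2.5×20)×12 = 1164 mm²; tension to near edge: (22 − 0.5×20)×12 = 144 mm². R_n = min(0.6×450×1164, 0.6×300×1764) + 1.0×450×144 = min(314.28, 317.52) + 64.8 = 379.08 kN. φR_n = 0.75 × 379.08 = 284.3 kN.
Governing: min(212.2, 437.4, 299.7, 304.6, 284.3) = 212.2 kN → bolt shear.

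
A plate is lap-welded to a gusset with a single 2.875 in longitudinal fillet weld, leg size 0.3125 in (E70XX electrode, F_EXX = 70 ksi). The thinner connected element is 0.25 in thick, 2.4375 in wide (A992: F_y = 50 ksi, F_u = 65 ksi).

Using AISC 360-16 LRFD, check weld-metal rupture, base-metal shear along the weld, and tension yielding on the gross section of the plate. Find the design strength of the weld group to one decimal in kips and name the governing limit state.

Weld metal: throat = 0.707×0.3125 = 0.22094 in, L = 2.875 in. φR_n = 0.75 × 0.6 × 70 × 0.22094 × 2.875 = 20.0 kips.
Base metal shear (0.25 in plate): yield φR_n = 1.0×0.6×50×0.25×2.875 = 21.6 kips; rupture φR_n = 0.75×0.6×65×0.25×2.875 = 21.0 kips; take 21.0 kips (rupture).
Tension yield (gross): A_g = 2.4375×0.25 = 0.60938 in². φR_n = 0.90 × 50 × 0.60938 = 27.4 kips.
Governing: min(20.0, 21.0, 27.4) = 20.0 kips → weld metal.

20.0 kips (weld metal governs)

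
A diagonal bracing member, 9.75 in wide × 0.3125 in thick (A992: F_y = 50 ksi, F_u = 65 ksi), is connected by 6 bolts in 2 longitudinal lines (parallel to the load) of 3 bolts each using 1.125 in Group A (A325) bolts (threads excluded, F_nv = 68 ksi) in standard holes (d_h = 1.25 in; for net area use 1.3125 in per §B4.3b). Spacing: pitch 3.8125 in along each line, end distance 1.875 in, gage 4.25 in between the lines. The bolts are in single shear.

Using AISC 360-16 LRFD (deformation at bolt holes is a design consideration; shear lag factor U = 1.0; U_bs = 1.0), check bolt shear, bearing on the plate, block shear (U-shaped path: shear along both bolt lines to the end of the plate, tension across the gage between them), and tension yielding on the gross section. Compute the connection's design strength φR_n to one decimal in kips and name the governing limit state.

137.1 kips (gross-section yield governs)

Bolt shear: A_b = π(1.125)²/4 = 0.99402 in². φR_n = 0.75 × 68 × 0.99402 × 6 × 1 = 304.2 kips.
Bearing (0.3125 in plate, F_u = 65 ksi): end bolts L_c = 1.875 − 1.25/2 = 1.25, R_n = min(1.2×1.25×0.3125×65, 2.4×1.125×0.3125×65) = 30.469 kips/bolt; interior L_c = 3.8125 − 1.25 = 2.5625, R_n = 54.844 kips/bolt. φR_n = 0.75 × (2×30.469 + 4×54.844) = 210.2 kips.
Block shear: shear path 2×[1.875+2×3.8125] = 2×9.5 in, A_gv = 5.9375, A_nv = 2×(9.5 − 2.5×1.3125)×0.3125 = 3.8867 in²; tension across gage: (4.25 − 1×1.3125)×0.3125 = 0.91797 in². R_n = min(0.6×65×3.8867, 0.6×50×5.9375) + 1.0×65×0.91797 = min(151.58, 178.13) + 59.668 = 211.25 kips. φR_n = 0.75 × 211.25 = 158.4 kips.
Tension yield (gross): A_g = 9.75×0.3125 = 3.0469 in². φR_n = 0.90 × 50 × 3.0469 = 137.1 kips.
Governing: min(304.2, 210.2, 158.4, 137.1) = 137.1 kips → gross-section yield.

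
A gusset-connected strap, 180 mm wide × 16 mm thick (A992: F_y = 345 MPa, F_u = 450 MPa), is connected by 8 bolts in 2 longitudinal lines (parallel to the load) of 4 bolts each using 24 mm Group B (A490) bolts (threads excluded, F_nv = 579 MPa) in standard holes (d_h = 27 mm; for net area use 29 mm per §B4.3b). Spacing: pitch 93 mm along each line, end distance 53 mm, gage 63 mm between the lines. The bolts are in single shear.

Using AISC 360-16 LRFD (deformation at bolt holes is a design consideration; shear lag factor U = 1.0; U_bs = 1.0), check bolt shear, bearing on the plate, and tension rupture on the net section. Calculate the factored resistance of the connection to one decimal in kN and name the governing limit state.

658.8 kN (net-section rupture governs)

Bolt shear: A_b = π(24)²/4 = 452.39 mm². φR_n = 0.75 × 579 × 452.39 × 8 × 1 = 1571.6 kN.
Bearing (16 mm plate, F_u = 450 MPa): end bolts L_c = 53 − 27/2 = 39.5, R_n = min(1.2×39.5×16×450, 2.4×24×16×450) = 341.28 kN/bolt; interior L_c = 93 − 27 = 66, R_n = 414.72 kN/bolt. φR_n = 0.75 × (2×341.28 + 6×414.72) = 2378.2 kN.
Tension rupture (net): A_n = (180 − 2×29)×16 = 1952 mm² (U = 1.0, A_e = A_n). φR_n = 0.75 × 450 × 1952 = 658.8 kN.
Governing: min(1571.6, 2378.2, 658.8) = 658.8 kN → net-section rupture.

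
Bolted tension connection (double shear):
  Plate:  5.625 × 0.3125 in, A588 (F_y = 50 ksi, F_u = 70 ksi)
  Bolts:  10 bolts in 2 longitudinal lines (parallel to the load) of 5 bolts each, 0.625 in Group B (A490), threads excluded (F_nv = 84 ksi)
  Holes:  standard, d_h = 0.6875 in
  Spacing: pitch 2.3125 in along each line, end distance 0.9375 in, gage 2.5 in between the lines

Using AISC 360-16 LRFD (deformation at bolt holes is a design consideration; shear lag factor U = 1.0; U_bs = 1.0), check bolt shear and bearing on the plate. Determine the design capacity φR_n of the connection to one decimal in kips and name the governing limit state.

220.3 kips (bearing governs)

Bolt shear: A_b = π(0.625)²/4 = 0.3068 in². φR_n = 0.75 × 84 × 0.3068 × 10 × 2 = 386.6 kips.
Bearing (0.3125 in plate, F_u = 70 ksi): end bolts L_c = 0.9375 − 0.6875/2 = 0.59375, R_n = min(1.2×0.59375×0.3125×70, 2.4×0.625×0.3125×70) = 15.586 kips/bolt; interior L_c = 2.3125 − 0.6875 = 1.625, R_n = 32.813 kips/bolt. φR_n = 0.75 × (2×15.586 + 8×32.813) = 220.3 kips.
Governing: min(386.6, 220.3) = 220.3 kips → bearing.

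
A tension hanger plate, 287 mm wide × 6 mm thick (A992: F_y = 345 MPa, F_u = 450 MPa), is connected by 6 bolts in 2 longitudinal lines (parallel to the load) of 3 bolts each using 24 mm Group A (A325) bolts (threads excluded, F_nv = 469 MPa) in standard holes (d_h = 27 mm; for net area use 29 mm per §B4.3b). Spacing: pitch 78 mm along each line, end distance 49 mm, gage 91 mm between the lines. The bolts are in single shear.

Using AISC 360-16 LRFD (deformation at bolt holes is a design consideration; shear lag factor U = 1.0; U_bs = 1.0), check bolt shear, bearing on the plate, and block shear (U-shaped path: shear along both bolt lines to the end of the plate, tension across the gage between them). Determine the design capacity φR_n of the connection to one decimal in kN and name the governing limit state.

447.5 kN (block shear governs)

Bolt shear: A_b = π(24)²/4 = 452.39 mm². φR_n = 0.75 × 469 × 452.39 × 6 × 1 = 954.8 kN.
Bearing (6 mm plate, F_u = 450 MPa): end bolts L_c = 49 − 27/2 = 35.5, R_n = min(1.2×35.5×6×450, 2.4×24×6×450) = 115.02 kN/bolt; interior L_c = 78 − 27 = 51, R_n = 155.52 kN/bolt. φR_n = 0.75 × (2×115.02 + 4×155.52) = 639.1 kN.
Block shear: shear path 2×[49+2×78] = 2×205 mm, A_gv = 2460, A_nv = 2×(205 − 2.5×29)×6 = 1590 mm²; tension across gage: (91 − 1×29)×6 = 372 mm². R_n = min(0.6×450×1590, 0.6×345×2460) + 1.0×450×372 = min(429.3, 509.22) + 167.4 = 596.7 kN. φR_n = 0.75 × 596.7 = 447.5 kN.
Governing: min(954.8, 639.1, 447.5) = 447.5 kN → block shear.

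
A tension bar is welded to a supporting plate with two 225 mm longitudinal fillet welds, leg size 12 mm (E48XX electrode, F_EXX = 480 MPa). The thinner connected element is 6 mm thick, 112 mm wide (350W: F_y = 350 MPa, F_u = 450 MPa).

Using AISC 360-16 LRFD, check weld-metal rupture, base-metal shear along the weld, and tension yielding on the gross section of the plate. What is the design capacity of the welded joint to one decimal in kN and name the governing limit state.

211.7 kN (gross-section yield governs)

Weld metal: throat = 0.707×12 = 8.484 mm, L = 2×225 = 450 mm. φR_n = 0.75 × 0.6 × 480 × 8.484 × 450 = 824.6 kN.
Base metal shear (6 mm plate): yield φR_n = 1.0×0.6×350×6×450 = 567.0 kN; rupture φR_n = 0.75×0.6×450×6×450 = 546.8 kN; take 546.8 kN (rupture).
Tension yield (gross): A_g = 112×6 = 672 mm². φR_n = 0.90 × 350 × 672 = 211.7 kN.
Governing: min(824.6, 546.8, 211.7) = 211.7 kN → gross-section yield.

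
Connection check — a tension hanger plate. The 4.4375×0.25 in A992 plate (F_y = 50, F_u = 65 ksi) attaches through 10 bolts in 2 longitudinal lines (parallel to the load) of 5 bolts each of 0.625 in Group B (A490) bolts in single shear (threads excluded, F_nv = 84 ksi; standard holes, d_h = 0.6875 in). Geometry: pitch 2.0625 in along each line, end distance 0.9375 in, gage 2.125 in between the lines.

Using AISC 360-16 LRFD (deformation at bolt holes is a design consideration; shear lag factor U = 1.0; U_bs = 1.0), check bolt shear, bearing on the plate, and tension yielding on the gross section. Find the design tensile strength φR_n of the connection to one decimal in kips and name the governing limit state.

49.9 kips (gross-section yield governs)

Bolt shear: A_b = π(0.625)²/4 = 0.3068 in². φR_n = 0.75 × 84 × 0.3068 × 10 × 1 = 193.3 kips.
Bearing (0.25 in plate, F_u = 65 ksi): end bolts L_c = 0.9375 − 0.6875/2 = 0.59375, R_n = min(1.2×0.59375×0.25×65, 2.4×0.625×0.25×65) = 11.578 kips/bolt; interior L_c = 2.0625 − 0.6875 = 1.375, R_n = 24.375 kips/bolt. φR_n = 0.75 × (2×11.578 + 8×24.375) = 163.6 kips.
Tension yield (gross): A_g = 4.4375×0.25 = 1.1094 in². φR_n = 0.90 × 50 × 1.1094 = 49.9 kips.
Governing: min(193.3, 163.6, 49.9) = 49.9 kips → gross-section yield.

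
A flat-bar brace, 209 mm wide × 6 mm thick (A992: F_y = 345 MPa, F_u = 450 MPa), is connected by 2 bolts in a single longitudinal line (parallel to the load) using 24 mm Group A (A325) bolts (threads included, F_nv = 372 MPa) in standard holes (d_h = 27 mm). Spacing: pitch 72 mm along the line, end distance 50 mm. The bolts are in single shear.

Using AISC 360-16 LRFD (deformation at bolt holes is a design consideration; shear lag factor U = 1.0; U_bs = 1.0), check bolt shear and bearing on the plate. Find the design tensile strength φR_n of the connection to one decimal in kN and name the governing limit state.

Bolt shear: A_b = π(24)²/4 = 452.39 mm². φR_n = 0.75 × 372 × 452.39 × 2 × 1 = 252.4 kN.
Bearing (6 mm plate, F_u = 450 MPa): end bolts L_c = 50 − 27/2 = 36.5, R_n = min(1.2×36.5×6×450, 2.4×24×6×450) = 118.26 kN/bolt; interior L_c = 72 − 27 = 45, R_n = 145.8 kN/bolt. φR_n = 0.75 × (1×118.26 + 1×145.8) = 198.0 kN.
Governing: min(252.4, 198.0) = 198.0 kN → bearing.

198.0 kN (bearing governs)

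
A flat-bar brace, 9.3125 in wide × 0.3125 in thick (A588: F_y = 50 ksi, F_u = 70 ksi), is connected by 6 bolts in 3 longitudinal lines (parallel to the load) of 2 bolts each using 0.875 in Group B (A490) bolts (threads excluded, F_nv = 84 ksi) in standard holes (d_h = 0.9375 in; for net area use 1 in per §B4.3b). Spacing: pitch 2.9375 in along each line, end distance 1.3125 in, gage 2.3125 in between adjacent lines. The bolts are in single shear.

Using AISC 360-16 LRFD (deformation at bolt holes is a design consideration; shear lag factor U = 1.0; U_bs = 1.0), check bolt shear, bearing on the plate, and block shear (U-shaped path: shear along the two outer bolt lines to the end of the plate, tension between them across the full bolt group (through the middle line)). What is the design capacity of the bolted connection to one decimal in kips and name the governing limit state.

97.2 kips (block shear governs)

Bolt shear: A_b = π(0.875)²/4 = 0.60132 in². φR_n = 0.75 × 84 × 0.60132 × 6 × 1 = 227.3 kips.
Bearing (0.3125 in plate, F_u = 70 ksi): end bolts L_c = 1.3125 − 0.9375/2 = 0.84375, R_n = min(1.2×0.84375×0.3125×70, 2.4×0.875×0.3125×70) = 22.148 kips/bolt; interior L_c = 2.9375 − 0.9375 = 2, R_n = 45.938 kips/bolt. φR_n = 0.75 × (3×22.148 + 3×45.938) = 153.2 kips.
Block shear: shear path 2×[1.3125+1×2.9375] = 2×4.25 in, A_gv = 2.6563, A_nv = 2×(4.25 − 1.5×1)×0.3125 = 1.7188 in²; tension across gage: (4.625 − 2×1)×0.3125 = 0.82031 in². R_n = min(0.6×70×1.7188, 0.6×50×2.6563) + 1.0×70×0.82031 = min(72.19, 79.689) + 57.422 = 129.61 kips. φR_n = 0.75 × 129.61 = 97.2 kips.
Governing: min(227.3, 153.2, 97.2) = 97.2 kips → block shear.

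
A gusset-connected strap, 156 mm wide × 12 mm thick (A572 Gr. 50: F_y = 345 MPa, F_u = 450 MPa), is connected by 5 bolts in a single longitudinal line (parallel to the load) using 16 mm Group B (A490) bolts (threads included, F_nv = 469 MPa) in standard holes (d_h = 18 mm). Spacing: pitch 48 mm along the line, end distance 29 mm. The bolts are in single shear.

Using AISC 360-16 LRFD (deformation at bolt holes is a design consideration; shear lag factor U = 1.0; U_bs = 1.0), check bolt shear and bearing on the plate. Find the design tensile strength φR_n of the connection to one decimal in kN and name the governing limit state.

Bolt shear: A_b = π(16)²/4 = 201.06 mm². φR_n = 0.75 × 469 × 201.06 × 5 × 1 = 353.6 kN.
Bearing (12 mm plate, F_u = 450 MPa): end bolts L_c = 29 − 18/2 = 20, R_n = min(1.2×20×12×450, 2.4×16×12×450) = 129.6 kN/bolt; interior L_c = 48 − 18 = 30, R_n = 194.4 kN/bolt. φR_n = 0.75 × (1×129.6 + 4×194.4) = 680.4 kN.
Governing: min(353.6, 680.4) = 353.6 kN → bolt shear.

353.6 kN (bolt shear governs)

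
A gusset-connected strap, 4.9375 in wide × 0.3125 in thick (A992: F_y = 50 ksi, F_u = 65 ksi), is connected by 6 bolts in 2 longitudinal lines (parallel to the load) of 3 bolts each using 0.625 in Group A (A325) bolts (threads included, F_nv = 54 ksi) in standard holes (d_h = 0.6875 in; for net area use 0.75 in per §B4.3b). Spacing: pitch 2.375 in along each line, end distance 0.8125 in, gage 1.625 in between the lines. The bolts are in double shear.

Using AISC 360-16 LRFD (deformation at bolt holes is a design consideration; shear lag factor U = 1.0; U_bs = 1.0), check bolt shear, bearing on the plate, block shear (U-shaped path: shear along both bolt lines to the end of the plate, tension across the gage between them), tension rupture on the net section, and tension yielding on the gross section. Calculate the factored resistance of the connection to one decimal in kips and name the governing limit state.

52.4 kips (net-section rupture governs)

Bolt shear: A_b = π(0.625)²/4 = 0.3068 in². φR_n = 0.75 × 54 × 0.3068 × 6 × 2 = 149.1 kips.
Bearing (0.3125 in plate, F_u = 65 ksi): end bolts L_c = 0.8125 − 0.6875/2 = 0.46875, R_n = min(1.2×0.46875×0.3125×65, 2.4×0.625×0.3125×65) = 11.426 kips/bolt; interior L_c = 2.375 − 0.6875 = 1.6875, R_n = 30.469 kips/bolt. φR_n = 0.75 × (2×11.426 + 4×30.469) = 108.5 kips.
Block shear: shear path 2×[0.8125+2×2.375] = 2×5.5625 in, A_gv = 3.4766, A_nv = 2×(5.5625 − 2.5×0.75)×0.3125 = 2.3047 in²; tension across gage: (1.625 − 1×0.75)×0.3125 = 0.27344 in². R_n = min(0.6×65×2.3047, 0.6×50×3.4766) + 1.0×65×0.27344 = min(89.883, 104.3) + 17.774 = 107.66 kips. φR_n = 0.75 × 107.66 = 80.7 kips.
Tension rupture (net): A_n = (4.9375 − 2×0.75)×0.3125 = 1.0742 in² (U = 1.0, A_e = A_n). φR_n = 0.75 × 65 × 1.0742 = 52.4 kips.
Tension yield (gross): A_g = 4.9375×0.3125 = 1.543 in². φR_n = 0.90 × 50 × 1.543 = 69.4 kips.
Governing: min(149.1, 108.5, 80.7, 52.4, 69.4) = 52.4 kips → net-section rupture.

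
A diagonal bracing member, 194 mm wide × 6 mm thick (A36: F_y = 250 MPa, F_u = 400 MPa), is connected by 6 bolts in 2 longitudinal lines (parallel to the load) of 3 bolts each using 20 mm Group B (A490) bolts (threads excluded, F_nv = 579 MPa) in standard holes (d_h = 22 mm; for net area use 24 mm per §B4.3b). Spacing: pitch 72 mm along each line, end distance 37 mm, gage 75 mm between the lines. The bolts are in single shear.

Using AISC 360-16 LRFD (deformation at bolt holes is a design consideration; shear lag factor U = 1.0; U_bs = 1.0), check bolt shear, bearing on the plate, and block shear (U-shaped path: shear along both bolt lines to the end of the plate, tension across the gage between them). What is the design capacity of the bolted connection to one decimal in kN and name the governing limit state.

336.2 kN (block shear governs)

Bolt shear: A_b = π(20)²/4 = 314.16 mm². φR_n = 0.75 × 579 × 314.16 × 6 × 1 = 818.5 kN.
Bearing (6 mm plate, F_u = 400 MPa): end bolts L_c = 37 − 22/2 = 26, R_n = min(1.2×26×6×400, 2.4×20×6×400) = 74.88 kN/bolt; interior L_c = 72 − 22 = 50, R_n = 115.2 kN/bolt. φR_n = 0.75 × (2×74.88 + 4×115.2) = 457.9 kN.
Block shear: shear path 2×[37+2×72] = 2×181 mm, A_gv = 2172, A_nv = 2×(181 − 2.5×24)×6 = 1452 mm²; tension across gage: (75 − 1×24)×6 = 306 mm². R_n = min(0.6×400×1452, 0.6×250×2172) + 1.0×400×306 = min(348.48, 325.8) + 122.4 = 448.2 kN. φR_n = 0.75 × 448.2 = 336.2 kN.
Governing: min(818.5, 457.9, 336.2) = 336.2 kN → block shear.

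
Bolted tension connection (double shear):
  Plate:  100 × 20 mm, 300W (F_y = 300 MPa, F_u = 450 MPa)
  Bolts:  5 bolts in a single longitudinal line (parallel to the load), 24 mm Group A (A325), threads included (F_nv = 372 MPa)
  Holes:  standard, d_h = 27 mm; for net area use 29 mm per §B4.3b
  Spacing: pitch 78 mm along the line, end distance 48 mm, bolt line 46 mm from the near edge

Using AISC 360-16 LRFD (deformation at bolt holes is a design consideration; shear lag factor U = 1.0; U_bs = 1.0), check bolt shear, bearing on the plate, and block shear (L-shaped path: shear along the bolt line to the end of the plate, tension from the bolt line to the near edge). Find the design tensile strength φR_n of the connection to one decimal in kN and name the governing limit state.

Bolt shear: A_b = π(24)²/4 = 452.39 mm². φR_n = 0.75 × 372 × 452.39 × 5 × 2 = 1262.2 kN.
Bearing (20 mm plate, F_u = 450 MPa): end bolts L_c = 48 − 27/2 = 34.5, R_n = min(1.2×34.5×20×450, 2.4×24×20×450) = 372.6 kN/bolt; interior L_c = 78 − 27 = 51, R_n = 518.4 kN/bolt. φR_n = 0.75 × (1×372.6 + 4×518.4) = 1834.7 kN.
Block shear: shear path 1×[48+4×78] = 1×360 mm, A_gv = 7200, A_nv = 1×(360 − 4.5×29)×20 = 4590 mm²; tension to near edge: (46 − 0.5×29)×20 = 630 mm². R_n = min(0.6×450×4590, 0.6×300×7200) + 1.0×450×630 = min(1239.3, 1296) + 283.5 = 1522.8 kN. φR_n = 0.75 × 1522.8 = 1142.1 kN.
Governing: min(1262.2, 1834.7, 1142.1) = 1142.1 kN → block shear.

1142.1 kN (block shear governs)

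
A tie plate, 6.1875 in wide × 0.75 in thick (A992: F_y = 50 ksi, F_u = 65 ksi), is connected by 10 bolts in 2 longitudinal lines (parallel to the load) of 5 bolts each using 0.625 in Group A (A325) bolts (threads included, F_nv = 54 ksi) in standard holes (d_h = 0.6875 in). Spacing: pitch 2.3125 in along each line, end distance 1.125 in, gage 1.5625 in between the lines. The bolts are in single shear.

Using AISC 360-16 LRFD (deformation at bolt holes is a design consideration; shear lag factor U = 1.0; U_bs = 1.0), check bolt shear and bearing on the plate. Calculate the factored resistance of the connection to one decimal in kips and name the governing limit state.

124.3 kips (bolt shear governs)

Bolt shear: A_b = π(0.625)²/4 = 0.3068 in². φR_n = 0.75 × 54 × 0.3068 × 10 × 1 = 124.3 kips.
Bearing (0.75 in plate, F_u = 65 ksi): end bolts L_c = 1.125 − 0.6875/2 = 0.78125, R_n = min(1.2×0.78125×0.75×65, 2.4×0.625×0.75×65) = 45.703 kips/bolt; interior L_c = 2.3125 − 0.6875 = 1.625, R_n = 73.125 kips/bolt. φR_n = 0.75 × (2×45.703 + 8×73.125) = 507.3 kips.
Governing: min(124.3, 507.3) = 124.3 kips → bolt shear.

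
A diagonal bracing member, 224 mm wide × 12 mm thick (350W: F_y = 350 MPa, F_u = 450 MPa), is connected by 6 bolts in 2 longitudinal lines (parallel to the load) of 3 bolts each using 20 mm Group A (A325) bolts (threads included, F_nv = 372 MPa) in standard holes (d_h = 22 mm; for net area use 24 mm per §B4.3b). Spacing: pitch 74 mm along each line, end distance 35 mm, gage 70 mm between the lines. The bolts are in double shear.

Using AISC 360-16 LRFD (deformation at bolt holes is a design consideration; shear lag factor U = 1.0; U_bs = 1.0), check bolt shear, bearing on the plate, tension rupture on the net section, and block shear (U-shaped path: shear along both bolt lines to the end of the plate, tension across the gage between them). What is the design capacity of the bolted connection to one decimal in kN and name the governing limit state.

712.8 kN (net-section rupture governs)

Bolt shear: A_b = π(20)²/4 = 314.16 mm². φR_n = 0.75 × 372 × 314.16 × 6 × 2 = 1051.8 kN.
Bearing (12 mm plate, F_u = 450 MPa): end bolts L_c = 35 − 22/2 = 24, R_n = min(1.2×24×12×450, 2.4×20×12×450) = 155.52 kN/bolt; interior L_c = 74 − 22 = 52, R_n = 259.2 kN/bolt. φR_n = 0.75 × (2×155.52 + 4×259.2) = 1010.9 kN.
Tension rupture (net): A_n = (224 − 2×24)×12 = 2112 mm² (U = 1.0, A_e = A_n). φR_n = 0.75 × 450 × 2112 = 712.8 kN.
Block shear: shear path 2×[35+2×74] = 2×183 mm, A_gv = 4392, A_nv = 2×(183 − 2.5×24)×12 = 2952 mm²; tension across gage: (70 − 1×24)×12 = 552 mm². R_n = min(0.6×450×2952, 0.6×350×4392) + 1.0×450×552 = min(797.04, 922.32) + 248.4 = 1045.4 kN. φR_n = 0.75 × 1045.4 = 784.1 kN.
Governing: min(1051.8, 1010.9, 712.8, 784.1) = 712.8 kN → net-section rupture.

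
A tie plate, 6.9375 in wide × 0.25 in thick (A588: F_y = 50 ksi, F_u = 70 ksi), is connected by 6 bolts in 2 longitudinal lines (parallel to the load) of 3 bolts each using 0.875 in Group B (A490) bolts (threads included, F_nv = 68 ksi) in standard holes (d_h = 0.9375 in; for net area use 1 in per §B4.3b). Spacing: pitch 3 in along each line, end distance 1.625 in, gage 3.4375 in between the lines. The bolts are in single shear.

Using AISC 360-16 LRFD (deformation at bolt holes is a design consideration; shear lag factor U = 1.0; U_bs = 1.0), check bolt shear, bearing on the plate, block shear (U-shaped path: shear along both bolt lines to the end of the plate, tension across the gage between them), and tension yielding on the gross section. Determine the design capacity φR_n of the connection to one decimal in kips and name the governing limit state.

Bolt shear: A_b = π(0.875)²/4 = 0.60132 in². φR_n = 0.75 × 68 × 0.60132 × 6 × 1 = 184.0 kips.
Bearing (0.25 in plate, F_u = 70 ksi): end bolts L_c = 1.625 − 0.9375/2 = 1.15625, R_n = min(1.2×1.15625×0.25×70, 2.4×0.875×0.25×70) = 24.281 kips/bolt; interior L_c = 3 − 0.9375 = 2.0625, R_n = 36.75 kips/bolt. φR_n = 0.75 × (2×24.281 + 4×36.75) = 146.7 kips.
Block shear: shear path 2×[1.625+2×3] = 2×7.625 in, A_gv = 3.8125, A_nv = 2×(7.625 − 2.5×1)×0.25 = 2.5625 in²; tension across gage: (3.4375 − 1×1)×0.25 = 0.60938 in². R_n = min(0.6×70×2.5625, 0.6×50×3.8125) + 1.0×70×0.60938 = min(107.63, 114.38) + 42.657 = 150.29 kips. φR_n = 0.75 × 150.29 = 112.7 kips.
Tension yield (gross): A_g = 6.9375×0.25 = 1.7344 in². φR_n = 0.90 × 50 × 1.7344 = 78.0 kips.
Governing: min(184.0, 146.7, 112.7, 78.0) = 78.0 kips → gross-section yield.

78.0 kips (gross-section yield governs)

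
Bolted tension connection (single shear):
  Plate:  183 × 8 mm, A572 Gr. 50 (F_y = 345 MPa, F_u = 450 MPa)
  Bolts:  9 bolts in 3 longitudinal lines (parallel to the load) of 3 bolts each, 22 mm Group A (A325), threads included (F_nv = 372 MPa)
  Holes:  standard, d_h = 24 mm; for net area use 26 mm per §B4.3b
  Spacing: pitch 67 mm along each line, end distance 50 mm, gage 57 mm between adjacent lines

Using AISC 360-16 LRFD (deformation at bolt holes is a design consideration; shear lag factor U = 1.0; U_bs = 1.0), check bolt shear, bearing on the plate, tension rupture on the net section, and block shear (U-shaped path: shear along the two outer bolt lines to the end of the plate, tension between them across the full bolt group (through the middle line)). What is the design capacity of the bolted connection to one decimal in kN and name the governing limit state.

Bolt shear: A_b = π(22)²/4 = 380.13 mm². φR_n = 0.75 × 372 × 380.13 × 9 × 1 = 954.5 kN.
Bearing (8 mm plate, F_u = 450 MPa): end bolts L_c = 50 − 24/2 = 38, R_n = min(1.2×38×8×450, 2.4×22×8×450) = 164.16 kN/bolt; interior L_c = 67 − 24 = 43, R_n = 185.76 kN/bolt. φR_n = 0.75 × (3×164.16 + 6×185.76) = 1205.3 kN.
Tension rupture (net): A_n = (183 − 3×26)×8 = 840 mm² (U = 1.0, A_e = A_n). φR_n = 0.75 × 450 × 840 = 283.5 kN.
Block shear: shear path 2×[50+2×67] = 2×184 mm, A_gv = 2944, A_nv = 2×(184 − 2.5×26)×8 = 1904 mm²; tension across gage: (114 − 2×26)×8 = 496 mm². R_n = min(0.6×450×1904, 0.6×345×2944) + 1.0×450×496 = min(514.08, 609.41) + 223.2 = 737.28 kN. φR_n = 0.75 × 737.28 = 553.0 kN.
Governing: min(954.5, 1205.3, 283.5, 553.0) = 283.5 kN → net-section rupture.

283.5 kN (net-section rupture governs)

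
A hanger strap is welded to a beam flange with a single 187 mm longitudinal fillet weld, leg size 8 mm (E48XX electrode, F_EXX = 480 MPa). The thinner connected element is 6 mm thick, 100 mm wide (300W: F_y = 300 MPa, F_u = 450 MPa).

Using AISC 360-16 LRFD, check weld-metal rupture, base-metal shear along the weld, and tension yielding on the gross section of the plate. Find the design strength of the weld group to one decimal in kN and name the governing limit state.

Weld metal: throat = 0.707×8 = 5.656 mm, L = 187 mm. φR_n = 0.75 × 0.6 × 480 × 5.656 × 187 = 228.5 kN.
Base metal shear (6 mm plate): yield φR_n = 1.0×0.6×300×6×187 = 202.0 kN; rupture φR_n = 0.75×0.6×450×6×187 = 227.2 kN; take 202.0 kN (yield).
Tension yield (gross): A_g = 100×6 = 600 mm². φR_n = 0.90 × 300 × 600 = 162.0 kN.
Governing: min(228.5, 202.0, 162.0) = 162.0 kN → gross-section yield.

162.0 kN (gross-section yield governs)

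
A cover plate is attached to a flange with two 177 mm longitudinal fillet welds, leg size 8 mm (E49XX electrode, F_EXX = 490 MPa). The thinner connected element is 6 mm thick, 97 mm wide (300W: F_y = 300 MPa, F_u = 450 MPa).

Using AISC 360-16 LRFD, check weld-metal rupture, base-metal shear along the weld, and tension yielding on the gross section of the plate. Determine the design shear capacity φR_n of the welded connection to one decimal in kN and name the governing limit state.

Weld metal: throat = 0.707×8 = 5.656 mm, L = 2×177 = 354 mm. φR_n = 0.75 × 0.6 × 490 × 5.656 × 354 = 441.5 kN.
Base metal shear (6 mm plate): yield φR_n = 1.0×0.6×300×6×354 = 382.3 kN; rupture φR_n = 0.75×0.6×450×6×354 = 430.1 kN; take 382.3 kN (yield).
Tension yield (gross): A_g = 97×6 = 582 mm². φR_n = 0.90 × 300 × 582 = 157.1 kN.
Governing: min(441.5, 382.3, 157.1) = 157.1 kN → gross-section yield.

157.1 kN (gross-section yield governs)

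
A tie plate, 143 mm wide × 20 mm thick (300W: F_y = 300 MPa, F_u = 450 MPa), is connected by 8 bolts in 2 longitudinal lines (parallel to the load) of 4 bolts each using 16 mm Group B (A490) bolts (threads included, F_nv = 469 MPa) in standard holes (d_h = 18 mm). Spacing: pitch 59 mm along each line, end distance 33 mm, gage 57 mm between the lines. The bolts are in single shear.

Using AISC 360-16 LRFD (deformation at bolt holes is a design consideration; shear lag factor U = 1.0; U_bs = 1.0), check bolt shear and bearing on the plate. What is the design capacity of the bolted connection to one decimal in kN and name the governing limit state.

565.8 kN (bolt shear governs)

Bolt shear: A_b = π(16)²/4 = 201.06 mm². φR_n = 0.75 × 469 × 201.06 × 8 × 1 = 565.8 kN.
Bearing (20 mm plate, F_u = 450 MPa): end bolts L_c = 33 − 18/2 = 24, R_n = min(1.2×24×20×450, 2.4×16×20×450) = 259.2 kN/bolt; interior L_c = 59 − 18 = 41, R_n = 345.6 kN/bolt. φR_n = 0.75 × (2×259.2 + 6×345.6) = 1944.0 kN.
Governing: min(565.8, 1944.0) = 565.8 kN → bolt shear.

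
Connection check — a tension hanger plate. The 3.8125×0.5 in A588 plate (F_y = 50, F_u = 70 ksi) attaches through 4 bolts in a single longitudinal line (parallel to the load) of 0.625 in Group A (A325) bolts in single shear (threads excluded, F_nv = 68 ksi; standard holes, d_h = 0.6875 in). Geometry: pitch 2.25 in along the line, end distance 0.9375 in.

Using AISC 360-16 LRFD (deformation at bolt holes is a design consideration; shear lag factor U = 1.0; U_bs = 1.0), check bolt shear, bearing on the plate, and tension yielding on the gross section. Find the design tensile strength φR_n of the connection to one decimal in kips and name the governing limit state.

62.6 kips (bolt shear governs)

Bolt shear: A_b = π(0.625)²/4 = 0.3068 in². φR_n = 0.75 × 68 × 0.3068 × 4 × 1 = 62.6 kips.
Bearing (0.5 in plate, F_u = 70 ksi): end bolts L_c = 0.9375 − 0.6875/2 = 0.59375, R_n = min(1.2×0.59375×0.5×70, 2.4×0.625×0.5×70) = 24.938 kips/bolt; interior L_c = 2.25 − 0.6875 = 1.5625, R_n = 52.5 kips/bolt. φR_n = 0.75 × (1×24.938 + 3×52.5) = 136.8 kips.
Tension yield (gross): A_g = 3.8125×0.5 = 1.9063 in². φR_n = 0.90 × 50 × 1.9063 = 85.8 kips.
Governing: min(62.6, 136.8, 85.8) = 62.6 kips → bolt shear.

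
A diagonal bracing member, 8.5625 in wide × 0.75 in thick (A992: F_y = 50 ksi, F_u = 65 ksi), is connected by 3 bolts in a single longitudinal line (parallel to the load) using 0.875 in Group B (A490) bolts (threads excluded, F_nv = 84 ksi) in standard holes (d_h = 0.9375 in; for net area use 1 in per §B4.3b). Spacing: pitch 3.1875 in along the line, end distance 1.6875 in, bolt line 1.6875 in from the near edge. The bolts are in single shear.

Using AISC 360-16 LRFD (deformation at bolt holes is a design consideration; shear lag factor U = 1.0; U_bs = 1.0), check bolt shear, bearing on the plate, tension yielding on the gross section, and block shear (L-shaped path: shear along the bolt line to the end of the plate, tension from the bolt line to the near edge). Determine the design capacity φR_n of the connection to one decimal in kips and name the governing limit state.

Bolt shear: A_b = π(0.875)²/4 = 0.60132 in². φR_n = 0.75 × 84 × 0.60132 × 3 × 1 = 113.6 kips.
Bearing (0.75 in plate, F_u = 65 ksi): end bolts L_c = 1.6875 − 0.9375/2 = 1.21875, R_n = min(1.2×1.21875×0.75×65, 2.4×0.875×0.75×65) = 71.297 kips/bolt; interior L_c = 3.1875 − 0.9375 = 2.25, R_n = 102.38 kips/bolt. φR_n = 0.75 × (1×71.297 + 2×102.38) = 207.0 kips.
Tension yield (gross): A_g = 8.5625×0.75 = 6.4219 in². φR_n = 0.90 × 50 × 6.4219 = 289.0 kips.
Block shear: shear path 1×[1.6875+2×3.1875] = 1×8.0625 in, A_gv = 6.0469, A_nv = 1×(8.0625 − 2.5×1)×0.75 = 4.1719 in²; tension to near edge: (1.6875 − 0.5×1)×0.75 = 0.89063 in². R_n = min(0.6×65×4.1719, 0.6×50×6.0469) + 1.0×65×0.89063 = min(162.7, 181.41) + 57.891 = 220.59 kips. φR_n = 0.75 × 220.59 = 165.4 kips.
Governing: min(113.6, 207.0, 289.0, 165.4) = 113.6 kips → bolt shear.

113.6 kips (bolt shear governs)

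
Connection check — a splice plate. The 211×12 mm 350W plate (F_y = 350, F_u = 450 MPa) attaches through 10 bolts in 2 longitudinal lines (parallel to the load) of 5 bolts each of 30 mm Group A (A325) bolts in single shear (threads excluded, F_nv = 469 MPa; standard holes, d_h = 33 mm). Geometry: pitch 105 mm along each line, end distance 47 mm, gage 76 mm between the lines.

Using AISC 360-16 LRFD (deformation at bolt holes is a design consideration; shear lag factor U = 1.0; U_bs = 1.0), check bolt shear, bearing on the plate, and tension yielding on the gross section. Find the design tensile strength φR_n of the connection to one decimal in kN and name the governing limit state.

797.6 kN (gross-section yield governs)

Bolt shear: A_b = π(30)²/4 = 706.86 mm². φR_n = 0.75 × 469 × 706.86 × 10 × 1 = 2486.4 kN.
Bearing (12 mm plate, F_u = 450 MPa): end bolts L_c = 47 − 33/2 = 30.5, R_n = min(1.2×30.5×12×450, 2.4×30×12×450) = 197.64 kN/bolt; interior L_c = 105 − 33 = 72, R_n = 388.8 kN/bolt. φR_n = 0.75 × (2×197.64 + 8×388.8) = 2629.3 kN.
Tension yield (gross): A_g = 211×12 = 2532 mm². φR_n = 0.90 × 350 × 2532 = 797.6 kN.
Governing: min(2486.4, 2629.3, 797.6) = 797.6 kN → gross-section yield.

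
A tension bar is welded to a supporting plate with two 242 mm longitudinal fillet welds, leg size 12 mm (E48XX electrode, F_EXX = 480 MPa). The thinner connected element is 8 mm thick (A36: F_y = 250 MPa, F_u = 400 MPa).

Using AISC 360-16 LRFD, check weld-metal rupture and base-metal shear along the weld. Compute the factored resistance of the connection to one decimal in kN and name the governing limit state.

Weld metal: throat = 0.707×12 = 8.484 mm, L = 2×242 = 484 mm. φR_n = 0.75 × 0.6 × 480 × 8.484 × 484 = 887.0 kN.
Base metal shear (8 mm plate): yield φR_n = 1.0×0.6×250×8×484 = 580.8 kN; rupture φR_n = 0.75×0.6×400×8×484 = 697.0 kN; take 580.8 kN (yield).
Governing: min(887.0, 580.8) = 580.8 kN → base-metal shear.

580.8 kN (base-metal shear governs)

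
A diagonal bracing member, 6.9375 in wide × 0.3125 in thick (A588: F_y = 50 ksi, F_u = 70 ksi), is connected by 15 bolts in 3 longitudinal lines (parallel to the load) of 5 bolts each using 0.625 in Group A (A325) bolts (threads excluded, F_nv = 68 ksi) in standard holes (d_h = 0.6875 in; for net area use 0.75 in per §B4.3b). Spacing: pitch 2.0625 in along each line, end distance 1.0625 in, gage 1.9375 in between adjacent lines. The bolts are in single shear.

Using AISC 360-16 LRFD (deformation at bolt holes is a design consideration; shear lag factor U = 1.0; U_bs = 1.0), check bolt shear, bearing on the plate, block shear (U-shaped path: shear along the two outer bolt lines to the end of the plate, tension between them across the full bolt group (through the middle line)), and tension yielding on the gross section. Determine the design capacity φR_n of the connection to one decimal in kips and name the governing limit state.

97.6 kips (gross-section yield governs)

Bolt shear: A_b = π(0.625)²/4 = 0.3068 in². φR_n = 0.75 × 68 × 0.3068 × 15 × 1 = 234.7 kips.
Bearing (0.3125 in plate, F_u = 70 ksi): end bolts L_c = 1.0625 − 0.6875/2 = 0.71875, R_n = min(1.2×0.71875×0.3125×70, 2.4×0.625×0.3125×70) = 18.867 kips/bolt; interior L_c = 2.0625 − 0.6875 = 1.375, R_n = 32.813 kips/bolt. φR_n = 0.75 × (3×18.867 + 12×32.813) = 337.8 kips.
Block shear: shear path 2×[1.0625+4×2.0625] = 2×9.3125 in, A_gv = 5.8203, A_nv = 2×(9.3125 − 4.5×0.75)×0.3125 = 3.7109 in²; tension across gage: (3.875 − 2×0.75)×0.3125 = 0.74219 in². R_n = min(0.6×70×3.7109, 0.6×50×5.8203) + 1.0×70×0.74219 = min(155.86, 174.61) + 51.953 = 207.81 kips. φR_n = 0.75 × 207.81 = 155.9 kips.
Tension yield (gross): A_g = 6.9375×0.3125 = 2.168 in². φR_n = 0.90 × 50 × 2.168 = 97.6 kips.
Governing: min(234.7, 337.8, 155.9, 97.6) = 97.6 kips → gross-section yield.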